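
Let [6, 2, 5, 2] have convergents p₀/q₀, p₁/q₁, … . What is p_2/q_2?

Using pₖ = aₖpₖ₋₁ + pₖ₋₂, qₖ = aₖqₖ₋₁ + qₖ₋₂ (with p₋₁=1, p₋₂=0, q₋₁=0, q₋₂=1):
  k=0: a=6, p=6, q=1
  k=1: a=2, p=13, q=2
  k=2: a=5, p=71, q=11

71/11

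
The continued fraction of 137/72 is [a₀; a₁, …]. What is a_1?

1

137 = 1·72 + 65   →  a_0 = 1
72 = 1·65 + 7   →  a_1 = 1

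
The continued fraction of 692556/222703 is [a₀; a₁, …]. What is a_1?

9

692556 = 3·222703 + 24447   →  a_0 = 3
222703 = 9·24447 + 2680   →  a_1 = 9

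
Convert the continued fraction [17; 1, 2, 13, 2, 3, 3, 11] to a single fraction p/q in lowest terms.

Fold from the inside: start with 11/1.
  3 + 1/11 = 34/11
  3 + 11/34 = 113/34
  2 + 34/113 = 260/113
  13 + 113/260 = 3493/260
  2 + 260/3493 = 7246/3493
  1 + 3493/7246 = 10739/7246
  17 + 7246/10739 = 189809/10739

189809/10739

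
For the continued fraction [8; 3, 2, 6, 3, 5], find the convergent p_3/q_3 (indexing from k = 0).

373/45

Using pₖ = aₖpₖ₋₁ + pₖ₋₂, qₖ = aₖqₖ₋₁ + qₖ₋₂ (with p₋₁=1, p₋₂=0, q₋₁=0, q₋₂=1):
  k=0: a=8, p=8, q=1
  k=1: a=3, p=25, q=3
  k=2: a=2, p=58, q=7
  k=3: a=6, p=373, q=45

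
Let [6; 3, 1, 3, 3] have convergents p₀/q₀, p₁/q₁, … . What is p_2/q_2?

Using pₖ = aₖpₖ₋₁ + pₖ₋₂, qₖ = aₖqₖ₋₁ + qₖ₋₂ (with p₋₁=1, p₋₂=0, q₋₁=0, q₋₂=1):
  k=0: a=6, p=6, q=1
  k=1: a=3, p=19, q=3
  k=2: a=1, p=25, q=4

25/4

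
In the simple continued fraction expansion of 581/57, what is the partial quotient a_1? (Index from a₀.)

5

581 = 10·57 + 11   →  a_0 = 10
57 = 5·11 + 2   →  a_1 = 5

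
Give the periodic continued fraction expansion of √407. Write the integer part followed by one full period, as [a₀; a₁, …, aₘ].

[20; 5, 1, 2, 1, 5, 40]

a₀ = ⌊√407⌋ = 20.
With m₀=0, d₀=1 and mₖ₊₁ = dₖaₖ − mₖ, dₖ₊₁ = (n − mₖ₊₁²)/dₖ, aₖ₊₁ = ⌊(a₀+mₖ₊₁)/dₖ₊₁⌋:
  k=1: m=20, d=7, a=5
  k=2: m=15, d=26, a=1
  k=3: m=11, d=11, a=2
  k=4: m=11, d=26, a=1
  k=5: m=15, d=7, a=5
  k=6: m=20, d=1, a=40
d=1 and a=2a₀=40 at k=6, so the next step gives (m, d) = (20, 7) again — its k=1 value — and the period has length 6.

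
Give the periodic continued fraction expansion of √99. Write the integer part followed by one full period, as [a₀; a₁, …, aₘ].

a₀ = ⌊√99⌋ = 9.

[9; 1, 18]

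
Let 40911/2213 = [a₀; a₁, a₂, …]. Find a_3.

40911 = 18·2213 + 1077   →  a_0 = 18
2213 = 2·1077 + 59   →  a_1 = 2
1077 = 18·59 + 15   →  a_2 = 18
59 = 3·15 + 14   →  a_3 = 3

3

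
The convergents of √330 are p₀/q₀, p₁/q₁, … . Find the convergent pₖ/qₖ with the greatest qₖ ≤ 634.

√330 = [18; 6, 36, …] (period length 2).
Convergents:
  p_0/q_0 = 18/1
  p_1/q_1 = 109/6
  p_2/q_2 = 3942/217
  p_3/q_3 = 23761/1308
q_2 = 217 ≤ 634 < 1308 = q_3, so the answer is 3942/217.

3942/217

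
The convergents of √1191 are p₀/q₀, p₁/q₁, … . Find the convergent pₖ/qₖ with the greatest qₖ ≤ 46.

1553/45

√1191 = [34; 1, 1, 22, 1, 1, 68, …] (period length 6).
Convergents:
  p_0/q_0 = 34/1
  p_1/q_1 = 35/1
  p_2/q_2 = 69/2
  p_3/q_3 = 1553/45
  p_4/q_4 = 1622/47
q_3 = 45 ≤ 46 < 47 = q_4, so the answer is 1553/45.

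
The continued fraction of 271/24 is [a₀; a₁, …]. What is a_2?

2

271 = 11·24 + 7   →  a_0 = 11
24 = 3·7 + 3   →  a_1 = 3
7 = 2·3 + 1   →  a_2 = 2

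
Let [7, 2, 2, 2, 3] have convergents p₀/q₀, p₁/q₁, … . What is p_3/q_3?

89/12

Using pₖ = aₖpₖ₋₁ + pₖ₋₂, qₖ = aₖqₖ₋₁ + qₖ₋₂ (with p₋₁=1, p₋₂=0, q₋₁=0, q₋₂=1):
  k=0: a=7, p=7, q=1
  k=1: a=2, p=15, q=2
  k=2: a=2, p=37, q=5
  k=3: a=2, p=89, q=12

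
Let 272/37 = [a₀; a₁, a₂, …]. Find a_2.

1

272 = 7·37 + 13   →  a_0 = 7
37 = 2·13 + 11   →  a_1 = 2
13 = 1·11 + 2   →  a_2 = 1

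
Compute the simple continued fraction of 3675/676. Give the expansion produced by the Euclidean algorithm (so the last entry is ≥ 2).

[5; 2, 3, 2, 3, 12]

3675 = 5*676 + 295
676 = 2*295 + 86
295 = 3*86 + 37
86 = 2*37 + 12
37 = 3*12 + 1
12 = 12*1 + 0  (stop)
So 3675/676 = [5; 2, 3, 2, 3, 12].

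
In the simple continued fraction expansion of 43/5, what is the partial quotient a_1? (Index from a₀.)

43 = 8·5 + 3   →  a_0 = 8
5 = 1·3 + 2   →  a_1 = 1

1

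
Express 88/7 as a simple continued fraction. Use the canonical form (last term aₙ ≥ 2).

[12; 1, 1, 3]

88 = 12×7 + 4
7 = 1×4 + 3
4 = 1×3 + 1
3 = 3×1 + 0  (stop)
So 88/7 = [12; 1, 1, 3].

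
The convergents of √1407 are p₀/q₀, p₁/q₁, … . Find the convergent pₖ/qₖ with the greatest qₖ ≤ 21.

75/2

√1407 = [37; 1, 1, 24, 1, 1, 74, …] (period length 6).
Convergents:
  p_0/q_0 = 37/1
  p_1/q_1 = 38/1
  p_2/q_2 = 75/2
  p_3/q_3 = 1838/49
q_2 = 2 ≤ 21 < 49 = q_3, so the answer is 75/2.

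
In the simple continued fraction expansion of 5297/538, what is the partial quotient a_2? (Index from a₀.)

5

5297 = 9·538 + 455   →  a_0 = 9
538 = 1·455 + 83   →  a_1 = 1
455 = 5·83 + 40   →  a_2 = 5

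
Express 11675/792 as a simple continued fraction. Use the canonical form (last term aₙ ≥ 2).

11675 = 14·792 + 587
792 = 1·587 + 205
587 = 2·205 + 177
205 = 1·177 + 28
177 = 6·28 + 9
28 = 3·9 + 1
9 = 9·1 + 0  (stop)
So 11675/792 = [14; 1, 2, 1, 6, 3, 9].

[14; 1, 2, 1, 6, 3, 9]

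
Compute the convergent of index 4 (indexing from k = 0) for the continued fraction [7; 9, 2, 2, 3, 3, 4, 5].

1137/160

Using pₖ = aₖpₖ₋₁ + pₖ₋₂, qₖ = aₖqₖ₋₁ + qₖ₋₂ (with p₋₁=1, p₋₂=0, q₋₁=0, q₋₂=1):
  k=0: a=7, p=7, q=1
  k=1: a=9, p=64, q=9
  k=2: a=2, p=135, q=19
  k=3: a=2, p=334, q=47
  k=4: a=3, p=1137, q=160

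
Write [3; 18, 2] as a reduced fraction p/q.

113/37

Fold from the inside: start with 2/1.
  18 + 1/2 = 37/2
  3 + 2/37 = 113/37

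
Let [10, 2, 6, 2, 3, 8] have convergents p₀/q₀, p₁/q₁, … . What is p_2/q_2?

136/13

Using pₖ = aₖpₖ₋₁ + pₖ₋₂, qₖ = aₖqₖ₋₁ + qₖ₋₂ (with p₋₁=1, p₋₂=0, q₋₁=0, q₋₂=1):
  k=0: a=10, p=10, q=1
  k=1: a=2, p=21, q=2
  k=2: a=6, p=136, q=13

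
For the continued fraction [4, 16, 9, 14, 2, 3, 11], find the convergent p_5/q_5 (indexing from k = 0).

59944/14757

Using pₖ = aₖpₖ₋₁ + pₖ₋₂, qₖ = aₖqₖ₋₁ + qₖ₋₂ (with p₋₁=1, p₋₂=0, q₋₁=0, q₋₂=1):
  k=0: a=4, p=4, q=1
  k=1: a=16, p=65, q=16
  k=2: a=9, p=589, q=145
  k=3: a=14, p=8311, q=2046
  k=4: a=2, p=17211, q=4237
  k=5: a=3, p=59944, q=14757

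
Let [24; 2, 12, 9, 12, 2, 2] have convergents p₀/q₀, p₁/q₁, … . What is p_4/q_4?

Using pₖ = aₖpₖ₋₁ + pₖ₋₂, qₖ = aₖqₖ₋₁ + qₖ₋₂ (with p₋₁=1, p₋₂=0, q₋₁=0, q₋₂=1):
  k=0: a=24, p=24, q=1
  k=1: a=2, p=49, q=2
  k=2: a=12, p=612, q=25
  k=3: a=9, p=5557, q=227
  k=4: a=12, p=67296, q=2749

67296/2749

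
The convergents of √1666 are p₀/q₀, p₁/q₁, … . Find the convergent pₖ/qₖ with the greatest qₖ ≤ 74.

2449/60

√1666 = [40; 1, 4, 2, 4, 1, 80, …] (period length 6).
Convergents:
  p_0/q_0 = 40/1
  p_1/q_1 = 41/1
  p_2/q_2 = 204/5
  p_3/q_3 = 449/11
  p_4/q_4 = 2000/49
  p_5/q_5 = 2449/60
  p_6/q_6 = 197920/4849
q_5 = 60 ≤ 74 < 4849 = q_6, so the answer is 2449/60.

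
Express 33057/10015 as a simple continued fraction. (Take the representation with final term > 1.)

33057 = 3×10015 + 3012
10015 = 3×3012 + 979
3012 = 3×979 + 75
979 = 13×75 + 4
75 = 18×4 + 3
4 = 1×3 + 1
3 = 3×1 + 0  (stop)
So 33057/10015 = [3; 3, 3, 13, 18, 1, 3].

[3; 3, 3, 13, 18, 1, 3]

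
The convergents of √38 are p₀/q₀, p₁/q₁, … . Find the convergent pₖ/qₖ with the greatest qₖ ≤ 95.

450/73

√38 = [6; 6, 12, …] (period length 2).
Convergents:
  p_0/q_0 = 6/1
  p_1/q_1 = 37/6
  p_2/q_2 = 450/73
  p_3/q_3 = 2737/444
q_2 = 73 ≤ 95 < 444 = q_3, so the answer is 450/73.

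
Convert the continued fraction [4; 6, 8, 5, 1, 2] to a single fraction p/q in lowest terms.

3543/851

Using pₖ = aₖpₖ₋₁ + pₖ₋₂ and qₖ = aₖqₖ₋₁ + qₖ₋₂:
  k=0: a=4, p=4, q=1
  k=1: a=6, p=25, q=6
  k=2: a=8, p=204, q=49
  k=3: a=5, p=1045, q=251
  k=4: a=1, p=1249, q=300
  k=5: a=2, p=3543, q=851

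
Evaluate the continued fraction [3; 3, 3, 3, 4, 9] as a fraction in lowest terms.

4330/1311

Using pₖ = aₖpₖ₋₁ + pₖ₋₂ and qₖ = aₖqₖ₋₁ + qₖ₋₂:
  k=0: a=3, p=3, q=1
  k=1: a=3, p=10, q=3
  k=2: a=3, p=33, q=10
  k=3: a=3, p=109, q=33
  k=4: a=4, p=469, q=142
  k=5: a=9, p=4330, q=1311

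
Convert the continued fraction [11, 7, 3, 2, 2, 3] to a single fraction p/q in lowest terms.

Using pₖ = aₖpₖ₋₁ + pₖ₋₂ and qₖ = aₖqₖ₋₁ + qₖ₋₂:
  k=0: a=11, p=11, q=1
  k=1: a=7, p=78, q=7
  k=2: a=3, p=245, q=22
  k=3: a=2, p=568, q=51
  k=4: a=2, p=1381, q=124
  k=5: a=3, p=4711, q=423

4711/423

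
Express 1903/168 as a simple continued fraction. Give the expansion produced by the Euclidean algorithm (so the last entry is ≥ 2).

1903 = 11·168 + 55
168 = 3·55 + 3
55 = 18·3 + 1
3 = 3·1 + 0  (stop)
So 1903/168 = [11; 3, 18, 3].

[11; 3, 18, 3]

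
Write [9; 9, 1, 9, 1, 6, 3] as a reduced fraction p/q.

21551/2368

Using pₖ = aₖpₖ₋₁ + pₖ₋₂ and qₖ = aₖqₖ₋₁ + qₖ₋₂:
  k=0: a=9, p=9, q=1
  k=1: a=9, p=82, q=9
  k=2: a=1, p=91, q=10
  k=3: a=9, p=901, q=99
  k=4: a=1, p=992, q=109
  k=5: a=6, p=6853, q=753
  k=6: a=3, p=21551, q=2368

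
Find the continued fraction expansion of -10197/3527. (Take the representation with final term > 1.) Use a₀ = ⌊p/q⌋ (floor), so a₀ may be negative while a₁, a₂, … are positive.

-10197 = -3*3527 + 384
3527 = 9*384 + 71
384 = 5*71 + 29
71 = 2*29 + 13
29 = 2*13 + 3
13 = 4*3 + 1
3 = 3*1 + 0  (stop)
So -10197/3527 = [-3; 9, 5, 2, 2, 4, 3].

[-3; 9, 5, 2, 2, 4, 3]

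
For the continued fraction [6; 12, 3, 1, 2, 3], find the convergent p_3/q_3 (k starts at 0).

298/49

Using pₖ = aₖpₖ₋₁ + pₖ₋₂, qₖ = aₖqₖ₋₁ + qₖ₋₂ (with p₋₁=1, p₋₂=0, q₋₁=0, q₋₂=1):
  k=0: a=6, p=6, q=1
  k=1: a=12, p=73, q=12
  k=2: a=3, p=225, q=37
  k=3: a=1, p=298, q=49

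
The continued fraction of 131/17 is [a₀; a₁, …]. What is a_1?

131 = 7·17 + 12   →  a_0 = 7
17 = 1·12 + 5   →  a_1 = 1

1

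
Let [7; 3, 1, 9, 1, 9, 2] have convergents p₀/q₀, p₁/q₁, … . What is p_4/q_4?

Using pₖ = aₖpₖ₋₁ + pₖ₋₂, qₖ = aₖqₖ₋₁ + qₖ₋₂ (with p₋₁=1, p₋₂=0, q₋₁=0, q₋₂=1):
  k=0: a=7, p=7, q=1
  k=1: a=3, p=22, q=3
  k=2: a=1, p=29, q=4
  k=3: a=9, p=283, q=39
  k=4: a=1, p=312, q=43

312/43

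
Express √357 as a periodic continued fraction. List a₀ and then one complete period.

[18; 1, 8, 2, 8, 1, 36]

a₀ = ⌊√357⌋ = 18.
With m₀=0, d₀=1 and mₖ₊₁ = dₖaₖ − mₖ, dₖ₊₁ = (n − mₖ₊₁²)/dₖ, aₖ₊₁ = ⌊(a₀+mₖ₊₁)/dₖ₊₁⌋:
  k=1: m=18, d=33, a=1
  k=2: m=15, d=4, a=8
  k=3: m=17, d=17, a=2
  k=4: m=17, d=4, a=8
  k=5: m=15, d=33, a=1
  k=6: m=18, d=1, a=36
d=1 and a=2a₀=36 at k=6, so the next step gives (m, d) = (18, 33) again — its k=1 value — and the period has length 6.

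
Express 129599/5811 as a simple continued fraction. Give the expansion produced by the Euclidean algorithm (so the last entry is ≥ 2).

129599 = 22*5811 + 1757
5811 = 3*1757 + 540
1757 = 3*540 + 137
540 = 3*137 + 129
137 = 1*129 + 8
129 = 16*8 + 1
8 = 8*1 + 0  (stop)
So 129599/5811 = [22; 3, 3, 3, 1, 16, 8].

[22; 3, 3, 3, 1, 16, 8]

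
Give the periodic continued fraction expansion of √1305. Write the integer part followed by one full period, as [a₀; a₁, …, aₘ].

a₀ = ⌊√1305⌋ = 36.

[36; 8, 72]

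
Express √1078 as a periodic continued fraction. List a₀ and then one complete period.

[32; 1, 4, 1, 64]

a₀ = ⌊√1078⌋ = 32.
With m₀=0, d₀=1 and mₖ₊₁ = dₖaₖ − mₖ, dₖ₊₁ = (n − mₖ₊₁²)/dₖ, aₖ₊₁ = ⌊(a₀+mₖ₊₁)/dₖ₊₁⌋:
  k=1: m=32, d=54, a=1
  k=2: m=22, d=11, a=4
  k=3: m=22, d=54, a=1
  k=4: m=32, d=1, a=64
d=1 and a=2a₀=64 at k=4, so the next step gives (m, d) = (32, 54) again — its k=1 value — and the period has length 4.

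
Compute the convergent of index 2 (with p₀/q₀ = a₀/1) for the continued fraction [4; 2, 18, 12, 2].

166/37

Using pₖ = aₖpₖ₋₁ + pₖ₋₂, qₖ = aₖqₖ₋₁ + qₖ₋₂ (with p₋₁=1, p₋₂=0, q₋₁=0, q₋₂=1):
  k=0: a=4, p=4, q=1
  k=1: a=2, p=9, q=2
  k=2: a=18, p=166, q=37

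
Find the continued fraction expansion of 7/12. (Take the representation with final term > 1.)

[0; 1, 1, 2, 2]

7 = 0·12 + 7
12 = 1·7 + 5
7 = 1·5 + 2
5 = 2·2 + 1
2 = 2·1 + 0  (stop)
So 7/12 = [0; 1, 1, 2, 2].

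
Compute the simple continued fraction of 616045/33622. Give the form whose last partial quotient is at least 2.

[18; 3, 10, 10, 1, 6, 14]

616045 = 18×33622 + 10849
33622 = 3×10849 + 1075
10849 = 10×1075 + 99
1075 = 10×99 + 85
99 = 1×85 + 14
85 = 6×14 + 1
14 = 14×1 + 0  (stop)
So 616045/33622 = [18; 3, 10, 10, 1, 6, 14].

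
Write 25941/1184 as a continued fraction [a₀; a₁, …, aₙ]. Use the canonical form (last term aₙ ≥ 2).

25941 = 21*1184 + 1077
1184 = 1*1077 + 107
1077 = 10*107 + 7
107 = 15*7 + 2
7 = 3*2 + 1
2 = 2*1 + 0  (stop)
So 25941/1184 = [21; 1, 10, 15, 3, 2].

[21; 1, 10, 15, 3, 2]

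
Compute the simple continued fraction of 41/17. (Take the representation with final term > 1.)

41 = 2*17 + 7
17 = 2*7 + 3
7 = 2*3 + 1
3 = 3*1 + 0  (stop)
So 41/17 = [2; 2, 2, 3].

[2; 2, 2, 3]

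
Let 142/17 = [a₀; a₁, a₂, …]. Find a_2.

142 = 8·17 + 6   →  a_0 = 8
17 = 2·6 + 5   →  a_1 = 2
6 = 1·5 + 1   →  a_2 = 1

1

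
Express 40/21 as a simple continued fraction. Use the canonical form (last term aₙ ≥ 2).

40 = 1*21 + 19
21 = 1*19 + 2
19 = 9*2 + 1
2 = 2*1 + 0  (stop)
So 40/21 = [1; 1, 9, 2].

[1; 1, 9, 2]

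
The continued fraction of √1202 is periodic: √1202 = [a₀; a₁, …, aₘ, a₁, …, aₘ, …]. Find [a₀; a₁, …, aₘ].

[34; 1, 2, 34, 2, 1, 68]

a₀ = ⌊√1202⌋ = 34.
With m₀=0, d₀=1 and mₖ₊₁ = dₖaₖ − mₖ, dₖ₊₁ = (n − mₖ₊₁²)/dₖ, aₖ₊₁ = ⌊(a₀+mₖ₊₁)/dₖ₊₁⌋:
  k=1: m=34, d=46, a=1
  k=2: m=12, d=23, a=2
  k=3: m=34, d=2, a=34
  k=4: m=34, d=23, a=2
  k=5: m=12, d=46, a=1
  k=6: m=34, d=1, a=68
d=1 and a=2a₀=68 at k=6, so the next step gives (m, d) = (34, 46) again — its k=1 value — and the period has length 6.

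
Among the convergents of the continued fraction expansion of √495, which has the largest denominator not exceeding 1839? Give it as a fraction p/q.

√495 = [22; 4, 44, …] (period length 2).
Convergents:
  p_0/q_0 = 22/1
  p_1/q_1 = 89/4
  p_2/q_2 = 3938/177
  p_3/q_3 = 15841/712
  p_4/q_4 = 700942/31505
q_3 = 712 ≤ 1839 < 31505 = q_4, so the answer is 15841/712.

15841/712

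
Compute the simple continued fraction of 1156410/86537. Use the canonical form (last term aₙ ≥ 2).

[13; 2, 1, 3, 18, 15, 3, 9]

1156410 = 13*86537 + 31429
86537 = 2*31429 + 23679
31429 = 1*23679 + 7750
23679 = 3*7750 + 429
7750 = 18*429 + 28
429 = 15*28 + 9
28 = 3*9 + 1
9 = 9*1 + 0  (stop)
So 1156410/86537 = [13; 2, 1, 3, 18, 15, 3, 9].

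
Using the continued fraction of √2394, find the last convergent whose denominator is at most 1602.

67081/1371

√2394 = [48; 1, 12, 1, 96, …] (period length 4).
Convergents:
  p_0/q_0 = 48/1
  p_1/q_1 = 49/1
  p_2/q_2 = 636/13
  p_3/q_3 = 685/14
  p_4/q_4 = 66396/1357
  p_5/q_5 = 67081/1371
  p_6/q_6 = 871368/17809
q_5 = 1371 ≤ 1602 < 17809 = q_6, so the answer is 67081/1371.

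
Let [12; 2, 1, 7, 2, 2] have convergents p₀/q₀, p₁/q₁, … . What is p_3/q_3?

Using pₖ = aₖpₖ₋₁ + pₖ₋₂, qₖ = aₖqₖ₋₁ + qₖ₋₂ (with p₋₁=1, p₋₂=0, q₋₁=0, q₋₂=1):
  k=0: a=12, p=12, q=1
  k=1: a=2, p=25, q=2
  k=2: a=1, p=37, q=3
  k=3: a=7, p=284, q=23

284/23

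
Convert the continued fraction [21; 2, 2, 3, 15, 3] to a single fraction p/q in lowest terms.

17065/797

Fold from the inside: start with 3/1.
  15 + 1/3 = 46/3
  3 + 3/46 = 141/46
  2 + 46/141 = 328/141
  2 + 141/328 = 797/328
  21 + 328/797 = 17065/797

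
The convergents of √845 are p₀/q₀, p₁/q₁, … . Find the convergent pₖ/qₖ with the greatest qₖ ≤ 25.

√845 = [29; 14, 1, 1, 14, 58, …] (period length 5).
Convergents:
  p_0/q_0 = 29/1
  p_1/q_1 = 407/14
  p_2/q_2 = 436/15
  p_3/q_3 = 843/29
q_2 = 15 ≤ 25 < 29 = q_3, so the answer is 436/15.

436/15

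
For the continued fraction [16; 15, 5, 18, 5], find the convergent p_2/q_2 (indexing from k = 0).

Using pₖ = aₖpₖ₋₁ + pₖ₋₂, qₖ = aₖqₖ₋₁ + qₖ₋₂ (with p₋₁=1, p₋₂=0, q₋₁=0, q₋₂=1):
  k=0: a=16, p=16, q=1
  k=1: a=15, p=241, q=15
  k=2: a=5, p=1221, q=76

1221/76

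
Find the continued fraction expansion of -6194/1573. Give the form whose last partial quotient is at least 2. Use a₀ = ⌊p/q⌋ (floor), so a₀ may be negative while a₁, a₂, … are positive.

[-4; 16, 19, 1, 1, 2]

-6194 = -4*1573 + 98
1573 = 16*98 + 5
98 = 19*5 + 3
5 = 1*3 + 2
3 = 1*2 + 1
2 = 2*1 + 0  (stop)
So -6194/1573 = [-4; 16, 19, 1, 1, 2].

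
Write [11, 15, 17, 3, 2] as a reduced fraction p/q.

20163/1822

Using pₖ = aₖpₖ₋₁ + pₖ₋₂ and qₖ = aₖqₖ₋₁ + qₖ₋₂:
  k=0: a=11, p=11, q=1
  k=1: a=15, p=166, q=15
  k=2: a=17, p=2833, q=256
  k=3: a=3, p=8665, q=783
  k=4: a=2, p=20163, q=1822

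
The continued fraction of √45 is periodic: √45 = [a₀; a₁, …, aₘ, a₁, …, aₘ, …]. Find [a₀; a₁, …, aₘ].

a₀ = ⌊√45⌋ = 6.
With m₀=0, d₀=1 and mₖ₊₁ = dₖaₖ − mₖ, dₖ₊₁ = (n − mₖ₊₁²)/dₖ, aₖ₊₁ = ⌊(a₀+mₖ₊₁)/dₖ₊₁⌋:
  k=1: m=6, d=9, a=1
  k=2: m=3, d=4, a=2
  k=3: m=5, d=5, a=2
  k=4: m=5, d=4, a=2
  k=5: m=3, d=9, a=1
  k=6: m=6, d=1, a=12
d=1 and a=2a₀=12 at k=6, so the next step gives (m, d) = (6, 9) again — its k=1 value — and the period has length 6.

[6; 1, 2, 2, 2, 1, 12]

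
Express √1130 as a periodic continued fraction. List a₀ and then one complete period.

[33; 1, 1, 1, 1, 1, 1, 66]

a₀ = ⌊√1130⌋ = 33.
With m₀=0, d₀=1 and mₖ₊₁ = dₖaₖ − mₖ, dₖ₊₁ = (n − mₖ₊₁²)/dₖ, aₖ₊₁ = ⌊(a₀+mₖ₊₁)/dₖ₊₁⌋:
  k=1: m=33, d=41, a=1
  k=2: m=8, d=26, a=1
  k=3: m=18, d=31, a=1
  k=4: m=13, d=31, a=1
  k=5: m=18, d=26, a=1
  k=6: m=8, d=41, a=1
  k=7: m=33, d=1, a=66
d=1 and a=2a₀=66 at k=7, so the next step gives (m, d) = (33, 41) again — its k=1 value — and the period has length 7.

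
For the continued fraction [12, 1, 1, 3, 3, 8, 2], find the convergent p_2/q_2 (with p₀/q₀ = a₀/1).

Using pₖ = aₖpₖ₋₁ + pₖ₋₂, qₖ = aₖqₖ₋₁ + qₖ₋₂ (with p₋₁=1, p₋₂=0, q₋₁=0, q₋₂=1):
  k=0: a=12, p=12, q=1
  k=1: a=1, p=13, q=1
  k=2: a=1, p=25, q=2

25/2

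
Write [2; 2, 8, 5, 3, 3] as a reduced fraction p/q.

2276/921

Fold from the inside: start with 3/1.
  3 + 1/3 = 10/3
  5 + 3/10 = 53/10
  8 + 10/53 = 434/53
  2 + 53/434 = 921/434
  2 + 434/921 = 2276/921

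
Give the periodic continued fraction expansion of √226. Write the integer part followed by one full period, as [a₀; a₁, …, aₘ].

a₀ = ⌊√226⌋ = 15.
With m₀=0, d₀=1 and mₖ₊₁ = dₖaₖ − mₖ, dₖ₊₁ = (n − mₖ₊₁²)/dₖ, aₖ₊₁ = ⌊(a₀+mₖ₊₁)/dₖ₊₁⌋:
  k=1: m=15, d=1, a=30
d=1 and a=2a₀=30 at k=1, so the next step gives (m, d) = (15, 1) again — its k=1 value — and the period has length 1.

[15; 30]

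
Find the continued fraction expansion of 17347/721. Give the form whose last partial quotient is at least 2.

[24; 16, 1, 3, 3, 3]

17347 = 24*721 + 43
721 = 16*43 + 33
43 = 1*33 + 10
33 = 3*10 + 3
10 = 3*3 + 1
3 = 3*1 + 0  (stop)
So 17347/721 = [24; 16, 1, 3, 3, 3].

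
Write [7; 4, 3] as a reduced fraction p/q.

Fold from the inside: start with 3/1.
  4 + 1/3 = 13/3
  7 + 3/13 = 94/13

94/13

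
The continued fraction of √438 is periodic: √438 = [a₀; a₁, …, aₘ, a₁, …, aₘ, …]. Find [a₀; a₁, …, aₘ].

a₀ = ⌊√438⌋ = 20.
With m₀=0, d₀=1 and mₖ₊₁ = dₖaₖ − mₖ, dₖ₊₁ = (n − mₖ₊₁²)/dₖ, aₖ₊₁ = ⌊(a₀+mₖ₊₁)/dₖ₊₁⌋:
  k=1: m=20, d=38, a=1
  k=2: m=18, d=3, a=12
  k=3: m=18, d=38, a=1
  k=4: m=20, d=1, a=40
d=1 and a=2a₀=40 at k=4, so the next step gives (m, d) = (20, 38) again — its k=1 value — and the period has length 4.

[20; 1, 12, 1, 40]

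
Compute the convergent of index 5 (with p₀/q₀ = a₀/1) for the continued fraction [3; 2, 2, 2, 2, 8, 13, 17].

833/244

Using pₖ = aₖpₖ₋₁ + pₖ₋₂, qₖ = aₖqₖ₋₁ + qₖ₋₂ (with p₋₁=1, p₋₂=0, q₋₁=0, q₋₂=1):
  k=0: a=3, p=3, q=1
  k=1: a=2, p=7, q=2
  k=2: a=2, p=17, q=5
  k=3: a=2, p=41, q=12
  k=4: a=2, p=99, q=29
  k=5: a=8, p=833, q=244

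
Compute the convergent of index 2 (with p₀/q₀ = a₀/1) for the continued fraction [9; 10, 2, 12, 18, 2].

191/21

Using pₖ = aₖpₖ₋₁ + pₖ₋₂, qₖ = aₖqₖ₋₁ + qₖ₋₂ (with p₋₁=1, p₋₂=0, q₋₁=0, q₋₂=1):
  k=0: a=9, p=9, q=1
  k=1: a=10, p=91, q=10
  k=2: a=2, p=191, q=21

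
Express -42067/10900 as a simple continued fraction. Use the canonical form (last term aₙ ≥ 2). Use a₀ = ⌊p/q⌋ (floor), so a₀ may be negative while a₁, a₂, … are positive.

-42067 = -4*10900 + 1533
10900 = 7*1533 + 169
1533 = 9*169 + 12
169 = 14*12 + 1
12 = 12*1 + 0  (stop)
So -42067/10900 = [-4; 7, 9, 14, 12].

[-4; 7, 9, 14, 12]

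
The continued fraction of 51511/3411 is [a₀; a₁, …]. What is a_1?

51511 = 15·3411 + 346   →  a_0 = 15
3411 = 9·346 + 297   →  a_1 = 9

9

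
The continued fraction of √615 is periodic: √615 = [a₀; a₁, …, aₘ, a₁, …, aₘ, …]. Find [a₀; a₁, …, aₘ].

a₀ = ⌊√615⌋ = 24.
With m₀=0, d₀=1 and mₖ₊₁ = dₖaₖ − mₖ, dₖ₊₁ = (n − mₖ₊₁²)/dₖ, aₖ₊₁ = ⌊(a₀+mₖ₊₁)/dₖ₊₁⌋:
  k=1: m=24, d=39, a=1
  k=2: m=15, d=10, a=3
  k=3: m=15, d=39, a=1
  k=4: m=24, d=1, a=48
d=1 and a=2a₀=48 at k=4, so the next step gives (m, d) = (24, 39) again — its k=1 value — and the period has length 4.

[24; 1, 3, 1, 48]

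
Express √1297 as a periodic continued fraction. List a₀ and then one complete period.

[36; 72]

a₀ = ⌊√1297⌋ = 36.
With m₀=0, d₀=1 and mₖ₊₁ = dₖaₖ − mₖ, dₖ₊₁ = (n − mₖ₊₁²)/dₖ, aₖ₊₁ = ⌊(a₀+mₖ₊₁)/dₖ₊₁⌋:
  k=1: m=36, d=1, a=72
d=1 and a=2a₀=72 at k=1, so the next step gives (m, d) = (36, 1) again — its k=1 value — and the period has length 1.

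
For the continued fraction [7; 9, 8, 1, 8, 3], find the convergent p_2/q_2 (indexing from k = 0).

519/73

Using pₖ = aₖpₖ₋₁ + pₖ₋₂, qₖ = aₖqₖ₋₁ + qₖ₋₂ (with p₋₁=1, p₋₂=0, q₋₁=0, q₋₂=1):
  k=0: a=7, p=7, q=1
  k=1: a=9, p=64, q=9
  k=2: a=8, p=519, q=73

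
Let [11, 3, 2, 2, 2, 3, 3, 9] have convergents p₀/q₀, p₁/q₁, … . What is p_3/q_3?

192/17

Using pₖ = aₖpₖ₋₁ + pₖ₋₂, qₖ = aₖqₖ₋₁ + qₖ₋₂ (with p₋₁=1, p₋₂=0, q₋₁=0, q₋₂=1):
  k=0: a=11, p=11, q=1
  k=1: a=3, p=34, q=3
  k=2: a=2, p=79, q=7
  k=3: a=2, p=192, q=17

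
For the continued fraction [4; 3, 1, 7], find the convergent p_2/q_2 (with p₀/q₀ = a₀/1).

Using pₖ = aₖpₖ₋₁ + pₖ₋₂, qₖ = aₖqₖ₋₁ + qₖ₋₂ (with p₋₁=1, p₋₂=0, q₋₁=0, q₋₂=1):
  k=0: a=4, p=4, q=1
  k=1: a=3, p=13, q=3
  k=2: a=1, p=17, q=4

17/4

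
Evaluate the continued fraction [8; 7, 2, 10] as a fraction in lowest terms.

1277/157

Fold from the inside: start with 10/1.
  2 + 1/10 = 21/10
  7 + 10/21 = 157/21
  8 + 21/157 = 1277/157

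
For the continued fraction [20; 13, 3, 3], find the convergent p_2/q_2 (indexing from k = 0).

803/40

Using pₖ = aₖpₖ₋₁ + pₖ₋₂, qₖ = aₖqₖ₋₁ + qₖ₋₂ (with p₋₁=1, p₋₂=0, q₋₁=0, q₋₂=1):
  k=0: a=20, p=20, q=1
  k=1: a=13, p=261, q=13
  k=2: a=3, p=803, q=40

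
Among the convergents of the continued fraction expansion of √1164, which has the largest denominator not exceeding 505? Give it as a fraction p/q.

√1164 = [34; 8, 1, 1, 16, 1, 1, 8, 68, …] (period length 8).
Convergents:
  p_0/q_0 = 34/1
  p_1/q_1 = 273/8
  p_2/q_2 = 307/9
  p_3/q_3 = 580/17
  p_4/q_4 = 9587/281
  p_5/q_5 = 10167/298
  p_6/q_6 = 19754/579
q_5 = 298 ≤ 505 < 579 = q_6, so the answer is 10167/298.

10167/298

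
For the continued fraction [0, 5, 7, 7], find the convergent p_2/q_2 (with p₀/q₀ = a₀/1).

Using pₖ = aₖpₖ₋₁ + pₖ₋₂, qₖ = aₖqₖ₋₁ + qₖ₋₂ (with p₋₁=1, p₋₂=0, q₋₁=0, q₋₂=1):
  k=0: a=0, p=0, q=1
  k=1: a=5, p=1, q=5
  k=2: a=7, p=7, q=36

7/36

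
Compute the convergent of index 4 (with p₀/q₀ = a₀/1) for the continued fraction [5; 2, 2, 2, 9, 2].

Using pₖ = aₖpₖ₋₁ + pₖ₋₂, qₖ = aₖqₖ₋₁ + qₖ₋₂ (with p₋₁=1, p₋₂=0, q₋₁=0, q₋₂=1):
  k=0: a=5, p=5, q=1
  k=1: a=2, p=11, q=2
  k=2: a=2, p=27, q=5
  k=3: a=2, p=65, q=12
  k=4: a=9, p=612, q=113

612/113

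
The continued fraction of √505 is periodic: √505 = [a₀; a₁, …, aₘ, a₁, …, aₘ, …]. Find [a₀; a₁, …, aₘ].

[22; 2, 8, 2, 44]

a₀ = ⌊√505⌋ = 22.
With m₀=0, d₀=1 and mₖ₊₁ = dₖaₖ − mₖ, dₖ₊₁ = (n − mₖ₊₁²)/dₖ, aₖ₊₁ = ⌊(a₀+mₖ₊₁)/dₖ₊₁⌋:
  k=1: m=22, d=21, a=2
  k=2: m=20, d=5, a=8
  k=3: m=20, d=21, a=2
  k=4: m=22, d=1, a=44
d=1 and a=2a₀=44 at k=4, so the next step gives (m, d) = (22, 21) again — its k=1 value — and the period has length 4.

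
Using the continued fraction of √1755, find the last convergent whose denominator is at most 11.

√1755 = [41; 1, 8, 3, 8, 1, 82, …] (period length 6).
Convergents:
  p_0/q_0 = 41/1
  p_1/q_1 = 42/1
  p_2/q_2 = 377/9
  p_3/q_3 = 1173/28
q_2 = 9 ≤ 11 < 28 = q_3, so the answer is 377/9.

377/9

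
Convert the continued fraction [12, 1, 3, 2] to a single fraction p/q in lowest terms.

Using pₖ = aₖpₖ₋₁ + pₖ₋₂ and qₖ = aₖqₖ₋₁ + qₖ₋₂:
  k=0: a=12, p=12, q=1
  k=1: a=1, p=13, q=1
  k=2: a=3, p=51, q=4
  k=3: a=2, p=115, q=9

115/9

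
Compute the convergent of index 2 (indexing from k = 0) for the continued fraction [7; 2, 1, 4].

22/3

Using pₖ = aₖpₖ₋₁ + pₖ₋₂, qₖ = aₖqₖ₋₁ + qₖ₋₂ (with p₋₁=1, p₋₂=0, q₋₁=0, q₋₂=1):
  k=0: a=7, p=7, q=1
  k=1: a=2, p=15, q=2
  k=2: a=1, p=22, q=3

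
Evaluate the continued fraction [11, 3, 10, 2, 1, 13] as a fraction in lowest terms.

Using pₖ = aₖpₖ₋₁ + pₖ₋₂ and qₖ = aₖqₖ₋₁ + qₖ₋₂:
  k=0: a=11, p=11, q=1
  k=1: a=3, p=34, q=3
  k=2: a=10, p=351, q=31
  k=3: a=2, p=736, q=65
  k=4: a=1, p=1087, q=96
  k=5: a=13, p=14867, q=1313

14867/1313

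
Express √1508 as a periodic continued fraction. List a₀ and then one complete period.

a₀ = ⌊√1508⌋ = 38.
With m₀=0, d₀=1 and mₖ₊₁ = dₖaₖ − mₖ, dₖ₊₁ = (n − mₖ₊₁²)/dₖ, aₖ₊₁ = ⌊(a₀+mₖ₊₁)/dₖ₊₁⌋:
  k=1: m=38, d=64, a=1
  k=2: m=26, d=13, a=4
  k=3: m=26, d=64, a=1
  k=4: m=38, d=1, a=76
d=1 and a=2a₀=76 at k=4, so the next step gives (m, d) = (38, 64) again — its k=1 value — and the period has length 4.

[38; 1, 4, 1, 76]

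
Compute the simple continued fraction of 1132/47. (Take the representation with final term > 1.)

1132 = 24·47 + 4
47 = 11·4 + 3
4 = 1·3 + 1
3 = 3·1 + 0  (stop)
So 1132/47 = [24; 11, 1, 3].

[24; 11, 1, 3]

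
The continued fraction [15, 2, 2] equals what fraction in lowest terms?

77/5

Using pₖ = aₖpₖ₋₁ + pₖ₋₂ and qₖ = aₖqₖ₋₁ + qₖ₋₂:
  k=0: a=15, p=15, q=1
  k=1: a=2, p=31, q=2
  k=2: a=2, p=77, q=5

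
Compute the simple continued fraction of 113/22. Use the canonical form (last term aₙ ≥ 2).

113 = 5×22 + 3
22 = 7×3 + 1
3 = 3×1 + 0  (stop)
So 113/22 = [5; 7, 3].

[5; 7, 3]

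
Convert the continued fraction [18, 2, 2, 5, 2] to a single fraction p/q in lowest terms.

Fold from the inside: start with 2/1.
  5 + 1/2 = 11/2
  2 + 2/11 = 24/11
  2 + 11/24 = 59/24
  18 + 24/59 = 1086/59

1086/59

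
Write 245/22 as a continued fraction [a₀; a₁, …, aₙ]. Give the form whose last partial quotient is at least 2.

245 = 11×22 + 3
22 = 7×3 + 1
3 = 3×1 + 0  (stop)
So 245/22 = [11; 7, 3].

[11; 7, 3]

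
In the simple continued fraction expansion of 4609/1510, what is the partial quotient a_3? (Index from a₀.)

4609 = 3·1510 + 79   →  a_0 = 3
1510 = 19·79 + 9   →  a_1 = 19
79 = 8·9 + 7   →  a_2 = 8
9 = 1·7 + 2   →  a_3 = 1

1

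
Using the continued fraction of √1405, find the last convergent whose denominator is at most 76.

√1405 = [37; 2, 14, 2, 74, …] (period length 4).
Convergents:
  p_0/q_0 = 37/1
  p_1/q_1 = 75/2
  p_2/q_2 = 1087/29
  p_3/q_3 = 2249/60
  p_4/q_4 = 167513/4469
q_3 = 60 ≤ 76 < 4469 = q_4, so the answer is 2249/60.

2249/60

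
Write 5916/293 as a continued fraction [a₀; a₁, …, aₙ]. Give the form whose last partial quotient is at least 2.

5916 = 20*293 + 56
293 = 5*56 + 13
56 = 4*13 + 4
13 = 3*4 + 1
4 = 4*1 + 0  (stop)
So 5916/293 = [20; 5, 4, 3, 4].

[20; 5, 4, 3, 4]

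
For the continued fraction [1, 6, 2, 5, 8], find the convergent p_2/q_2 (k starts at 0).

15/13

Using pₖ = aₖpₖ₋₁ + pₖ₋₂, qₖ = aₖqₖ₋₁ + qₖ₋₂ (with p₋₁=1, p₋₂=0, q₋₁=0, q₋₂=1):
  k=0: a=1, p=1, q=1
  k=1: a=6, p=7, q=6
  k=2: a=2, p=15, q=13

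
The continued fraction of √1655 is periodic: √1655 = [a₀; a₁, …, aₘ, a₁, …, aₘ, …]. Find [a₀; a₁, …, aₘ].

a₀ = ⌊√1655⌋ = 40.
With m₀=0, d₀=1 and mₖ₊₁ = dₖaₖ − mₖ, dₖ₊₁ = (n − mₖ₊₁²)/dₖ, aₖ₊₁ = ⌊(a₀+mₖ₊₁)/dₖ₊₁⌋:
  k=1: m=40, d=55, a=1
  k=2: m=15, d=26, a=2
  k=3: m=37, d=11, a=7
  k=4: m=40, d=5, a=16
  k=5: m=40, d=11, a=7
  k=6: m=37, d=26, a=2
  k=7: m=15, d=55, a=1
  k=8: m=40, d=1, a=80
d=1 and a=2a₀=80 at k=8, so the next step gives (m, d) = (40, 55) again — its k=1 value — and the period has length 8.

[40; 1, 2, 7, 16, 7, 2, 1, 80]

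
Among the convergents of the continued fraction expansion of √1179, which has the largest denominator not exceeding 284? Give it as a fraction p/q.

√1179 = [34; 2, 1, 33, 1, 2, 68, …] (period length 6).
Convergents:
  p_0/q_0 = 34/1
  p_1/q_1 = 69/2
  p_2/q_2 = 103/3
  p_3/q_3 = 3468/101
  p_4/q_4 = 3571/104
  p_5/q_5 = 10610/309
q_4 = 104 ≤ 284 < 309 = q_5, so the answer is 3571/104.

3571/104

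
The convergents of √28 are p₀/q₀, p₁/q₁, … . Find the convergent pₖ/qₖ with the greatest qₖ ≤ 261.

1307/247

√28 = [5; 3, 2, 3, 10, …] (period length 4).
Convergents:
  p_0/q_0 = 5/1
  p_1/q_1 = 16/3
  p_2/q_2 = 37/7
  p_3/q_3 = 127/24
  p_4/q_4 = 1307/247
  p_5/q_5 = 4048/765
q_4 = 247 ≤ 261 < 765 = q_5, so the answer is 1307/247.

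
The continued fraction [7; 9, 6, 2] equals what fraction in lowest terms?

846/119

Fold from the inside: start with 2/1.
  6 + 1/2 = 13/2
  9 + 2/13 = 119/13
  7 + 13/119 = 846/119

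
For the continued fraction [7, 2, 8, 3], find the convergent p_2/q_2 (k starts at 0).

127/17

Using pₖ = aₖpₖ₋₁ + pₖ₋₂, qₖ = aₖqₖ₋₁ + qₖ₋₂ (with p₋₁=1, p₋₂=0, q₋₁=0, q₋₂=1):
  k=0: a=7, p=7, q=1
  k=1: a=2, p=15, q=2
  k=2: a=8, p=127, q=17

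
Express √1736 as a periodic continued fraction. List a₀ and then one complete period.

a₀ = ⌊√1736⌋ = 41.
With m₀=0, d₀=1 and mₖ₊₁ = dₖaₖ − mₖ, dₖ₊₁ = (n − mₖ₊₁²)/dₖ, aₖ₊₁ = ⌊(a₀+mₖ₊₁)/dₖ₊₁⌋:
  k=1: m=41, d=55, a=1
  k=2: m=14, d=28, a=1
  k=3: m=14, d=55, a=1
  k=4: m=41, d=1, a=82
d=1 and a=2a₀=82 at k=4, so the next step gives (m, d) = (41, 55) again — its k=1 value — and the period has length 4.

[41; 1, 1, 1, 82]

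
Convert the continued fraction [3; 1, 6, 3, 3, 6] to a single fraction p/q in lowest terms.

1777/460

Using pₖ = aₖpₖ₋₁ + pₖ₋₂ and qₖ = aₖqₖ₋₁ + qₖ₋₂:
  k=0: a=3, p=3, q=1
  k=1: a=1, p=4, q=1
  k=2: a=6, p=27, q=7
  k=3: a=3, p=85, q=22
  k=4: a=3, p=282, q=73
  k=5: a=6, p=1777, q=460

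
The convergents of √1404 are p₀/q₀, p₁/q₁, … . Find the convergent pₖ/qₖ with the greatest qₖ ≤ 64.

637/17

√1404 = [37; 2, 7, 1, 4, 1, 7, 2, 74, …] (period length 8).
Convergents:
  p_0/q_0 = 37/1
  p_1/q_1 = 75/2
  p_2/q_2 = 562/15
  p_3/q_3 = 637/17
  p_4/q_4 = 3110/83
q_3 = 17 ≤ 64 < 83 = q_4, so the answer is 637/17.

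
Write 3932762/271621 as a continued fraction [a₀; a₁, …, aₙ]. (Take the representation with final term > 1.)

[14; 2, 11, 3, 13, 19, 15]

3932762 = 14·271621 + 130068
271621 = 2·130068 + 11485
130068 = 11·11485 + 3733
11485 = 3·3733 + 286
3733 = 13·286 + 15
286 = 19·15 + 1
15 = 15·1 + 0  (stop)
So 3932762/271621 = [14; 2, 11, 3, 13, 19, 15].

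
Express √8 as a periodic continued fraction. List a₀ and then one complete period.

[2; 1, 4]

a₀ = ⌊√8⌋ = 2.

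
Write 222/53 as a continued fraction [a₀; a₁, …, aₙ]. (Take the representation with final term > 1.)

222 = 4·53 + 10
53 = 5·10 + 3
10 = 3·3 + 1
3 = 3·1 + 0  (stop)
So 222/53 = [4; 5, 3, 3].

[4; 5, 3, 3]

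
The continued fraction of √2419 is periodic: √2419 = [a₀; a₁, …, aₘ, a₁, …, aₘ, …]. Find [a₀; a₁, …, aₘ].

[49; 5, 2, 5, 98]

a₀ = ⌊√2419⌋ = 49.
With m₀=0, d₀=1 and mₖ₊₁ = dₖaₖ − mₖ, dₖ₊₁ = (n − mₖ₊₁²)/dₖ, aₖ₊₁ = ⌊(a₀+mₖ₊₁)/dₖ₊₁⌋:
  k=1: m=49, d=18, a=5
  k=2: m=41, d=41, a=2
  k=3: m=41, d=18, a=5
  k=4: m=49, d=1, a=98
d=1 and a=2a₀=98 at k=4, so the next step gives (m, d) = (49, 18) again — its k=1 value — and the period has length 4.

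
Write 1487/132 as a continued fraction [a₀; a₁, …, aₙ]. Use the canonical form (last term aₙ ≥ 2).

1487 = 11×132 + 35
132 = 3×35 + 27
35 = 1×27 + 8
27 = 3×8 + 3
8 = 2×3 + 2
3 = 1×2 + 1
2 = 2×1 + 0  (stop)
So 1487/132 = [11; 3, 1, 3, 2, 1, 2].

[11; 3, 1, 3, 2, 1, 2]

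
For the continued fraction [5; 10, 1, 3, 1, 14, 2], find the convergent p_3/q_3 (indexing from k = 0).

219/43

Using pₖ = aₖpₖ₋₁ + pₖ₋₂, qₖ = aₖqₖ₋₁ + qₖ₋₂ (with p₋₁=1, p₋₂=0, q₋₁=0, q₋₂=1):
  k=0: a=5, p=5, q=1
  k=1: a=10, p=51, q=10
  k=2: a=1, p=56, q=11
  k=3: a=3, p=219, q=43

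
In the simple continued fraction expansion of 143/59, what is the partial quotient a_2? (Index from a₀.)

2

143 = 2·59 + 25   →  a_0 = 2
59 = 2·25 + 9   →  a_1 = 2
25 = 2·9 + 7   →  a_2 = 2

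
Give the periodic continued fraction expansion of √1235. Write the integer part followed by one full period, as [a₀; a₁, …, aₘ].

a₀ = ⌊√1235⌋ = 35.

[35; 7, 70]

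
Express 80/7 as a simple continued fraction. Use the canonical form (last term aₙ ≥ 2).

[11; 2, 3]

80 = 11*7 + 3
7 = 2*3 + 1
3 = 3*1 + 0  (stop)
So 80/7 = [11; 2, 3].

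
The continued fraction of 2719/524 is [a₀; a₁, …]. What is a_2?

3

2719 = 5·524 + 99   →  a_0 = 5
524 = 5·99 + 29   →  a_1 = 5
99 = 3·29 + 12   →  a_2 = 3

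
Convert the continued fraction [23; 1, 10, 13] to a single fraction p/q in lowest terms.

3443/144

Using pₖ = aₖpₖ₋₁ + pₖ₋₂ and qₖ = aₖqₖ₋₁ + qₖ₋₂:
  k=0: a=23, p=23, q=1
  k=1: a=1, p=24, q=1
  k=2: a=10, p=263, q=11
  k=3: a=13, p=3443, q=144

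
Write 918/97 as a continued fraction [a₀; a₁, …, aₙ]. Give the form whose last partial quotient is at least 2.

[9; 2, 6, 2, 3]

918 = 9*97 + 45
97 = 2*45 + 7
45 = 6*7 + 3
7 = 2*3 + 1
3 = 3*1 + 0  (stop)
So 918/97 = [9; 2, 6, 2, 3].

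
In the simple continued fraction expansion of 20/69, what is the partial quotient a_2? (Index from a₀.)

20 = 0·69 + 20   →  a_0 = 0
69 = 3·20 + 9   →  a_1 = 3
20 = 2·9 + 2   →  a_2 = 2

2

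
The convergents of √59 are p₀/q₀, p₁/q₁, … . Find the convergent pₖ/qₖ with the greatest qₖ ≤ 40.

√59 = [7; 1, 2, 7, 2, 1, 14, …] (period length 6).
Convergents:
  p_0/q_0 = 7/1
  p_1/q_1 = 8/1
  p_2/q_2 = 23/3
  p_3/q_3 = 169/22
  p_4/q_4 = 361/47
q_3 = 22 ≤ 40 < 47 = q_4, so the answer is 169/22.

169/22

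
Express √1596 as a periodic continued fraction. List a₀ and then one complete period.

a₀ = ⌊√1596⌋ = 39.
With m₀=0, d₀=1 and mₖ₊₁ = dₖaₖ − mₖ, dₖ₊₁ = (n − mₖ₊₁²)/dₖ, aₖ₊₁ = ⌊(a₀+mₖ₊₁)/dₖ₊₁⌋:
  k=1: m=39, d=75, a=1
  k=2: m=36, d=4, a=18
  k=3: m=36, d=75, a=1
  k=4: m=39, d=1, a=78
d=1 and a=2a₀=78 at k=4, so the next step gives (m, d) = (39, 75) again — its k=1 value — and the period has length 4.

[39; 1, 18, 1, 78]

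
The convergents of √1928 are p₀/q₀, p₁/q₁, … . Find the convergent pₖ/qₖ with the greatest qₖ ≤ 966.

41977/956

√1928 = [43; 1, 9, 1, 86, …] (period length 4).
Convergents:
  p_0/q_0 = 43/1
  p_1/q_1 = 44/1
  p_2/q_2 = 439/10
  p_3/q_3 = 483/11
  p_4/q_4 = 41977/956
  p_5/q_5 = 42460/967
q_4 = 956 ≤ 966 < 967 = q_5, so the answer is 41977/956.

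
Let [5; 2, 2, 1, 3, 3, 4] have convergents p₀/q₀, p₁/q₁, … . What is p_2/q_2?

Using pₖ = aₖpₖ₋₁ + pₖ₋₂, qₖ = aₖqₖ₋₁ + qₖ₋₂ (with p₋₁=1, p₋₂=0, q₋₁=0, q₋₂=1):
  k=0: a=5, p=5, q=1
  k=1: a=2, p=11, q=2
  k=2: a=2, p=27, q=5

27/5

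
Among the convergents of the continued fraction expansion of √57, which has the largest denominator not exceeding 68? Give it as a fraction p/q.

151/20

√57 = [7; 1, 1, 4, 1, 1, 14, …] (period length 6).
Convergents:
  p_0/q_0 = 7/1
  p_1/q_1 = 8/1
  p_2/q_2 = 15/2
  p_3/q_3 = 68/9
  p_4/q_4 = 83/11
  p_5/q_5 = 151/20
  p_6/q_6 = 2197/291
q_5 = 20 ≤ 68 < 291 = q_6, so the answer is 151/20.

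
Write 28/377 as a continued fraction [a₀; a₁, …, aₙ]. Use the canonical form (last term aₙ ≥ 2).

28 = 0*377 + 28
377 = 13*28 + 13
28 = 2*13 + 2
13 = 6*2 + 1
2 = 2*1 + 0  (stop)
So 28/377 = [0; 13, 2, 6, 2].

[0; 13, 2, 6, 2]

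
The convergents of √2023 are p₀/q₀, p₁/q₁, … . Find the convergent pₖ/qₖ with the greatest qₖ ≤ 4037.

180091/4004

√2023 = [44; 1, 43, 1, 88, …] (period length 4).
Convergents:
  p_0/q_0 = 44/1
  p_1/q_1 = 45/1
  p_2/q_2 = 1979/44
  p_3/q_3 = 2024/45
  p_4/q_4 = 180091/4004
  p_5/q_5 = 182115/4049
q_4 = 4004 ≤ 4037 < 4049 = q_5, so the answer is 180091/4004.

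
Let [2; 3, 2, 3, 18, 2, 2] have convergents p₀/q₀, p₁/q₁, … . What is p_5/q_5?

Using pₖ = aₖpₖ₋₁ + pₖ₋₂, qₖ = aₖqₖ₋₁ + qₖ₋₂ (with p₋₁=1, p₋₂=0, q₋₁=0, q₋₂=1):
  k=0: a=2, p=2, q=1
  k=1: a=3, p=7, q=3
  k=2: a=2, p=16, q=7
  k=3: a=3, p=55, q=24
  k=4: a=18, p=1006, q=439
  k=5: a=2, p=2067, q=902

2067/902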